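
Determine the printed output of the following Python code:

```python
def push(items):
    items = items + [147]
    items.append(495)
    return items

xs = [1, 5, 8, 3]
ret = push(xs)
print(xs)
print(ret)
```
[1, 5, 8, 3]
[1, 5, 8, 3, 147, 495]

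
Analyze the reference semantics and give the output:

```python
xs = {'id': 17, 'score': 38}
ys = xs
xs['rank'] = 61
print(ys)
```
{'id': 17, 'score': 38, 'rank': 61}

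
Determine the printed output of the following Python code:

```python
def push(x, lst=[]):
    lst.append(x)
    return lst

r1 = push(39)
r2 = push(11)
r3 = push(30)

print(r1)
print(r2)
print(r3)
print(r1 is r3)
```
[39, 11, 30]
[39, 11, 30]
[39, 11, 30]
True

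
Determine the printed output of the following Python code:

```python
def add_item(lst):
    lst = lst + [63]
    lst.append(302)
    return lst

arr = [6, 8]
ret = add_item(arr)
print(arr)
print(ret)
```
[6, 8]
[6, 8, 63, 302]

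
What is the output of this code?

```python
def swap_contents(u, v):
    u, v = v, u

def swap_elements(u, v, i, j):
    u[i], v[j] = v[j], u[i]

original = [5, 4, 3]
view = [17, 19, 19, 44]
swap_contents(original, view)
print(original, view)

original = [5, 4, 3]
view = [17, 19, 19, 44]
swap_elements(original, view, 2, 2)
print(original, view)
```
[5, 4, 3] [17, 19, 19, 44]
[5, 4, 19] [17, 19, 3, 44]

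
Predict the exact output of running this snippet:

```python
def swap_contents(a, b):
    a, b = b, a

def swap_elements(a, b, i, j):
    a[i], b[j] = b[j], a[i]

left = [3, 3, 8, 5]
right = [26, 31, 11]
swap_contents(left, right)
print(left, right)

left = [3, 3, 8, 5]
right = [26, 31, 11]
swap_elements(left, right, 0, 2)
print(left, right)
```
[3, 3, 8, 5] [26, 31, 11]
[11, 3, 8, 5] [26, 31, 3]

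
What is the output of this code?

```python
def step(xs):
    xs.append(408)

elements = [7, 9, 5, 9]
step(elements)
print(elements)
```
[7, 9, 5, 9, 408]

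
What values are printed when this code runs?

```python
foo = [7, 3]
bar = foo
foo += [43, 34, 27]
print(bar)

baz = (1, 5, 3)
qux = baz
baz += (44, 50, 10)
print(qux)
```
[7, 3, 43, 34, 27]
(1, 5, 3)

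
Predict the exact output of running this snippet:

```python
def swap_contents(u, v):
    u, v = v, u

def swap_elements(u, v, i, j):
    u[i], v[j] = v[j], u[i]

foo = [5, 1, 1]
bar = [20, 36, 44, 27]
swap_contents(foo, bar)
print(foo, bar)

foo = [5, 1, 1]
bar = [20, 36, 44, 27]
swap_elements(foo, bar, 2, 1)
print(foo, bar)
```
[5, 1, 1] [20, 36, 44, 27]
[5, 1, 36] [20, 1, 44, 27]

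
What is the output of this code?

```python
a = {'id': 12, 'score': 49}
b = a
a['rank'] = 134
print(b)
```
{'id': 12, 'score': 49, 'rank': 134}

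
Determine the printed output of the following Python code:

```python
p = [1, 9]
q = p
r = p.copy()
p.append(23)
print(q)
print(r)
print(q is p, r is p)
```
[1, 9, 23]
[1, 9]
True False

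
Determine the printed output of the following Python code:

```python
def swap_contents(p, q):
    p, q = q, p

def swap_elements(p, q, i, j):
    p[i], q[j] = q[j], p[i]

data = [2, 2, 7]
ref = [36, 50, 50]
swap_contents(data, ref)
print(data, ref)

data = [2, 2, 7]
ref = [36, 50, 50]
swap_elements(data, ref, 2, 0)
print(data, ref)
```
[2, 2, 7] [36, 50, 50]
[2, 2, 36] [7, 50, 50]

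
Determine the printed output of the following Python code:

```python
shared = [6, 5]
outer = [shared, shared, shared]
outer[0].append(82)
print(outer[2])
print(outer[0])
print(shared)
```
[6, 5, 82]
[6, 5, 82]
[6, 5, 82]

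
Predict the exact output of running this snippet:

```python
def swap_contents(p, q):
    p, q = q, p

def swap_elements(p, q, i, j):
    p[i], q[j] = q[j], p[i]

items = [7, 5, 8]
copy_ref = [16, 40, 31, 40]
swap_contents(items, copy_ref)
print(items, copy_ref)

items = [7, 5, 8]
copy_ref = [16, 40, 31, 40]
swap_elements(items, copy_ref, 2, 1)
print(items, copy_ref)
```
[7, 5, 8] [16, 40, 31, 40]
[7, 5, 40] [16, 8, 31, 40]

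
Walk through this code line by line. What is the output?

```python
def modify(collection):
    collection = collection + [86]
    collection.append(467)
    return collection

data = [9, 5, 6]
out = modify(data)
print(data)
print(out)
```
[9, 5, 6]
[9, 5, 6, 86, 467]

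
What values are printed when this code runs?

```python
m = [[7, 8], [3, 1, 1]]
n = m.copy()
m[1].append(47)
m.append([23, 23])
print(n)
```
[[7, 8], [3, 1, 1, 47]]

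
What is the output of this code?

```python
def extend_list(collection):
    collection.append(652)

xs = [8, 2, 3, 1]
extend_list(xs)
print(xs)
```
[8, 2, 3, 1, 652]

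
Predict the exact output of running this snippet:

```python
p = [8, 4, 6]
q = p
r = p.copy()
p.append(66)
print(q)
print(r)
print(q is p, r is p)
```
[8, 4, 6, 66]
[8, 4, 6]
True False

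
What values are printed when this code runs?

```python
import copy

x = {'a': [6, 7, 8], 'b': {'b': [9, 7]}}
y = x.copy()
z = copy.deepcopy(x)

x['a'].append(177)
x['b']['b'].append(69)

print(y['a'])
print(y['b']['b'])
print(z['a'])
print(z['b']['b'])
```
[6, 7, 8, 177]
[9, 7, 69]
[6, 7, 8]
[9, 7]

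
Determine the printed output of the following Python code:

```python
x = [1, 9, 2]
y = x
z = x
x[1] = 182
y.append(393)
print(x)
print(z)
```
[1, 182, 2, 393]
[1, 182, 2, 393]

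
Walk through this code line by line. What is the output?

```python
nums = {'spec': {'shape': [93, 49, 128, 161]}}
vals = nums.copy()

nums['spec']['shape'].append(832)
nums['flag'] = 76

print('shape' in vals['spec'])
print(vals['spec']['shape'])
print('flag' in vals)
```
True
[93, 49, 128, 161, 832]
False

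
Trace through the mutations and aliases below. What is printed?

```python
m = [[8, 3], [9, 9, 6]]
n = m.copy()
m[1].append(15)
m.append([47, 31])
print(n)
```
[[8, 3], [9, 9, 6, 15]]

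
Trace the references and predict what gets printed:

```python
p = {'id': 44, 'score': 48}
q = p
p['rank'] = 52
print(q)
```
{'id': 44, 'score': 48, 'rank': 52}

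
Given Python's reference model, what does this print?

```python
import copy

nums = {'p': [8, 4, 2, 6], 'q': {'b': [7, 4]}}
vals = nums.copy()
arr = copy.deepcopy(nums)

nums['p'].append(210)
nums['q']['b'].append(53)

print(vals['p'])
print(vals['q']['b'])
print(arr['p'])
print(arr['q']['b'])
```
[8, 4, 2, 6, 210]
[7, 4, 53]
[8, 4, 2, 6]
[7, 4]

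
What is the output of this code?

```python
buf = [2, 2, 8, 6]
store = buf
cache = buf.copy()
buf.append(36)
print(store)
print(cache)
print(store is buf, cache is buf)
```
[2, 2, 8, 6, 36]
[2, 2, 8, 6]
True False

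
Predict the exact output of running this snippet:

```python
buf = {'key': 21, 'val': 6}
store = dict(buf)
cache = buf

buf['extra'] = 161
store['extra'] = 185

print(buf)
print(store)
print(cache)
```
{'key': 21, 'val': 6, 'extra': 161}
{'key': 21, 'val': 6, 'extra': 185}
{'key': 21, 'val': 6, 'extra': 161}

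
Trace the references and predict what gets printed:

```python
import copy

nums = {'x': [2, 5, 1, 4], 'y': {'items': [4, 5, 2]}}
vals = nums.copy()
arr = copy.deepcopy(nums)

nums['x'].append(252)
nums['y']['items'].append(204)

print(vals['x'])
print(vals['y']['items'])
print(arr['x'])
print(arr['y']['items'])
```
[2, 5, 1, 4, 252]
[4, 5, 2, 204]
[2, 5, 1, 4]
[4, 5, 2]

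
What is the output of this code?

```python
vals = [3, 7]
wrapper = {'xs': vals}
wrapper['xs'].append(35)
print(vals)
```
[3, 7, 35]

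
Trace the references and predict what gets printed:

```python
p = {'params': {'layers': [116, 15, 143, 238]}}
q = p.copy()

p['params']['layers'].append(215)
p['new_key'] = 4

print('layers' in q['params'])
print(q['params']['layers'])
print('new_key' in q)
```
True
[116, 15, 143, 238, 215]
False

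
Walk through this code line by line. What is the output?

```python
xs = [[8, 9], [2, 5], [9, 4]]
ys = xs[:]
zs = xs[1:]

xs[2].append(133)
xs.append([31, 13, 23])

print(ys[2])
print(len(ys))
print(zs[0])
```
[9, 4, 133]
3
[2, 5]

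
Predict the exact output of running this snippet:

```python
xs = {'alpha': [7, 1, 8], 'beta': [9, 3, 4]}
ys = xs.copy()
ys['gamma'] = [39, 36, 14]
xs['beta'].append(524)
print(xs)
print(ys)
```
{'alpha': [7, 1, 8], 'beta': [9, 3, 4, 524]}
{'alpha': [7, 1, 8], 'beta': [9, 3, 4, 524], 'gamma': [39, 36, 14]}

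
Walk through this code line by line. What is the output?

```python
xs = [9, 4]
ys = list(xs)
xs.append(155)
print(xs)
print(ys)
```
[9, 4, 155]
[9, 4]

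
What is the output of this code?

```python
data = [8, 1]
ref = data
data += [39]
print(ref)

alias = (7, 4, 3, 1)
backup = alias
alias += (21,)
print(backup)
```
[8, 1, 39]
(7, 4, 3, 1)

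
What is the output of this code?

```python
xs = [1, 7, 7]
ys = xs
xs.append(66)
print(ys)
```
[1, 7, 7, 66]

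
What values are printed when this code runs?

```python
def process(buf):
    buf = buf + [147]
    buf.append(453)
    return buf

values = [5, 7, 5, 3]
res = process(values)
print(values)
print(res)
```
[5, 7, 5, 3]
[5, 7, 5, 3, 147, 453]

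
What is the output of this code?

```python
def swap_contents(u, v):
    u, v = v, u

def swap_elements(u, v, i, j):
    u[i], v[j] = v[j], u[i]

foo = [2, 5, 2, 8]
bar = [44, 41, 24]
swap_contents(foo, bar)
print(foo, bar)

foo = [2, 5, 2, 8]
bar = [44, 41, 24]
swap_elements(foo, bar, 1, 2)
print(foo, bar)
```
[2, 5, 2, 8] [44, 41, 24]
[2, 24, 2, 8] [44, 41, 5]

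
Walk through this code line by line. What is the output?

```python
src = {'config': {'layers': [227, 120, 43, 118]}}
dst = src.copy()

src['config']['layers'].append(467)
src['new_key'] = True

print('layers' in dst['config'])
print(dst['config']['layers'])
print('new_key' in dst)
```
True
[227, 120, 43, 118, 467]
False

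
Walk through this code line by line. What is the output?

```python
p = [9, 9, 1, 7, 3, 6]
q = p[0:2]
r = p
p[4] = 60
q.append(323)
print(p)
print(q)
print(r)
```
[9, 9, 1, 7, 60, 6]
[9, 9, 323]
[9, 9, 1, 7, 60, 6]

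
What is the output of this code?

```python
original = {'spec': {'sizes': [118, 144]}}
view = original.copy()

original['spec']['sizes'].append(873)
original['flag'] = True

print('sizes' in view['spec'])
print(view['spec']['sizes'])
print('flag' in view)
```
True
[118, 144, 873]
False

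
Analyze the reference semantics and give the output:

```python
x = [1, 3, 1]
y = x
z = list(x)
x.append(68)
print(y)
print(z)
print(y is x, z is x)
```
[1, 3, 1, 68]
[1, 3, 1]
True False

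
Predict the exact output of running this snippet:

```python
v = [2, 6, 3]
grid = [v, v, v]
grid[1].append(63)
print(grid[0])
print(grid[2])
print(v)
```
[2, 6, 3, 63]
[2, 6, 3, 63]
[2, 6, 3, 63]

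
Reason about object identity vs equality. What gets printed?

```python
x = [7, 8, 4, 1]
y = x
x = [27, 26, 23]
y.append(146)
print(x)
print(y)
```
[27, 26, 23]
[7, 8, 4, 1, 146]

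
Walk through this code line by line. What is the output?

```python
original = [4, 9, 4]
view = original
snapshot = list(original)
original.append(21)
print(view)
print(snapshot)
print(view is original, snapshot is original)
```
[4, 9, 4, 21]
[4, 9, 4]
True False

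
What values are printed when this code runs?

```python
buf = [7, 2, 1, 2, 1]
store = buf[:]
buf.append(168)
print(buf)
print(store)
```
[7, 2, 1, 2, 1, 168]
[7, 2, 1, 2, 1]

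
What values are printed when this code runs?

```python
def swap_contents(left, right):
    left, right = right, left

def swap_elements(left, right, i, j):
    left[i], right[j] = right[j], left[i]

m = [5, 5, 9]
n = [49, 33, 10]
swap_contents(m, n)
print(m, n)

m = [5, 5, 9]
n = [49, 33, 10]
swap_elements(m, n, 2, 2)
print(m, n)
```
[5, 5, 9] [49, 33, 10]
[5, 5, 10] [49, 33, 9]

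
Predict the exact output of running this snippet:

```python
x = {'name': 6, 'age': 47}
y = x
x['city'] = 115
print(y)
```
{'name': 6, 'age': 47, 'city': 115}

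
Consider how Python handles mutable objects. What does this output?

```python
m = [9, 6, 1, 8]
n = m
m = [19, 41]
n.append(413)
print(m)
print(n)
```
[19, 41]
[9, 6, 1, 8, 413]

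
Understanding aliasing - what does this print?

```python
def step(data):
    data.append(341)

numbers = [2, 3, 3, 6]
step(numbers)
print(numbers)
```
[2, 3, 3, 6, 341]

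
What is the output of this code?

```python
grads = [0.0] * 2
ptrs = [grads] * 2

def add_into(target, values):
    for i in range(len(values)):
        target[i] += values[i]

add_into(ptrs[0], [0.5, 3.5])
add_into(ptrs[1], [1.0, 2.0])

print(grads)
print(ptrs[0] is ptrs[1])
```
[1.5, 5.5]
True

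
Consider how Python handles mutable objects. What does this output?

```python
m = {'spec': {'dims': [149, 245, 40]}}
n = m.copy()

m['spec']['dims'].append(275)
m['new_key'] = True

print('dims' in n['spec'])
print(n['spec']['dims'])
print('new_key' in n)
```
True
[149, 245, 40, 275]
False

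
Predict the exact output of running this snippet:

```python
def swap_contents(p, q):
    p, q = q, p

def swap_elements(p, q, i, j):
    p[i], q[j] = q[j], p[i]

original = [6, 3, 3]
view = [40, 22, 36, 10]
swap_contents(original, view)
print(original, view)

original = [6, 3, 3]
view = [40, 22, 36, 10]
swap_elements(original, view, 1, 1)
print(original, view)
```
[6, 3, 3] [40, 22, 36, 10]
[6, 22, 3] [40, 3, 36, 10]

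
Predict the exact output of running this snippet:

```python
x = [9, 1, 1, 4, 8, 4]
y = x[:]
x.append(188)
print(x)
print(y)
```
[9, 1, 1, 4, 8, 4, 188]
[9, 1, 1, 4, 8, 4]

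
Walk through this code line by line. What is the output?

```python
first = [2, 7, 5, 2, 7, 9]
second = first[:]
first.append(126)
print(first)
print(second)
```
[2, 7, 5, 2, 7, 9, 126]
[2, 7, 5, 2, 7, 9]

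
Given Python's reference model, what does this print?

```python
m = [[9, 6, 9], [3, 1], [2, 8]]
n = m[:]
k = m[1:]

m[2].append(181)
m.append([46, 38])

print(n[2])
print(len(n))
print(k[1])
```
[2, 8, 181]
3
[2, 8, 181]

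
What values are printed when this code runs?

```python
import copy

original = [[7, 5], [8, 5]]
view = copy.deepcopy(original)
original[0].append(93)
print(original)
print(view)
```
[[7, 5, 93], [8, 5]]
[[7, 5], [8, 5]]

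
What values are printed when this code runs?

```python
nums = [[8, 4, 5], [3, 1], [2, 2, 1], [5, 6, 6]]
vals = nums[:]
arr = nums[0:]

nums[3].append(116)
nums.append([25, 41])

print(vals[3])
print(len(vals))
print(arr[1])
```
[5, 6, 6, 116]
4
[3, 1]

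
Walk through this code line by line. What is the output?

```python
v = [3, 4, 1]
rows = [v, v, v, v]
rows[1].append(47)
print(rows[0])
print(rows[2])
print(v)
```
[3, 4, 1, 47]
[3, 4, 1, 47]
[3, 4, 1, 47]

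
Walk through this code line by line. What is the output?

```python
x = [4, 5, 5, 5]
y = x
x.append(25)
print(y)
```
[4, 5, 5, 5, 25]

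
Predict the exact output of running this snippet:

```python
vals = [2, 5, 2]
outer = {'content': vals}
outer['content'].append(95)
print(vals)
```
[2, 5, 2, 95]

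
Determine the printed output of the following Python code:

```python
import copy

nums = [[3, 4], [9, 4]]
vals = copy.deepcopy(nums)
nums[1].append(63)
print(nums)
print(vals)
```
[[3, 4], [9, 4, 63]]
[[3, 4], [9, 4]]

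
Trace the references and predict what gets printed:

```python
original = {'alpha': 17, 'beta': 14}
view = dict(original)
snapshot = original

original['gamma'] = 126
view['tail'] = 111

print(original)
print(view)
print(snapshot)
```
{'alpha': 17, 'beta': 14, 'gamma': 126}
{'alpha': 17, 'beta': 14, 'tail': 111}
{'alpha': 17, 'beta': 14, 'gamma': 126}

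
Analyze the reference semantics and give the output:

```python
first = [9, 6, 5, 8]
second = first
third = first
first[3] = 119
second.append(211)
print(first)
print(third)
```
[9, 6, 5, 119, 211]
[9, 6, 5, 119, 211]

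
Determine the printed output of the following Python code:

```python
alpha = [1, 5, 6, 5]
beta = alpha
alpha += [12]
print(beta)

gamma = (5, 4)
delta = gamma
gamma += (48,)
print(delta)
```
[1, 5, 6, 5, 12]
(5, 4)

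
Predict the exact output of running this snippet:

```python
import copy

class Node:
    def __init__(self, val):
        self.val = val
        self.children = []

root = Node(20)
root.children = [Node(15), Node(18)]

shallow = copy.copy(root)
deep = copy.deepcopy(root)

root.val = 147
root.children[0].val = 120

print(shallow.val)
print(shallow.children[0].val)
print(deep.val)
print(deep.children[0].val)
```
20
120
20
15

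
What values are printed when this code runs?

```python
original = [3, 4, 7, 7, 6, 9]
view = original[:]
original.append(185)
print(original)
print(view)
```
[3, 4, 7, 7, 6, 9, 185]
[3, 4, 7, 7, 6, 9]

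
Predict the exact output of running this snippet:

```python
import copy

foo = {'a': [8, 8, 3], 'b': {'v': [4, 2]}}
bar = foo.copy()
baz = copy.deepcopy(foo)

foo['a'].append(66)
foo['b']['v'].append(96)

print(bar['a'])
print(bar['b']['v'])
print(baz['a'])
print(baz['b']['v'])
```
[8, 8, 3, 66]
[4, 2, 96]
[8, 8, 3]
[4, 2]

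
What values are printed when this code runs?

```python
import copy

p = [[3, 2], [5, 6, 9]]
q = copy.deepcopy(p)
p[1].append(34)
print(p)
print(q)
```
[[3, 2], [5, 6, 9, 34]]
[[3, 2], [5, 6, 9]]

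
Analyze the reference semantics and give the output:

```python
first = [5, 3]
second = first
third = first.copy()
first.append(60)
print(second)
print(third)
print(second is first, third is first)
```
[5, 3, 60]
[5, 3]
True False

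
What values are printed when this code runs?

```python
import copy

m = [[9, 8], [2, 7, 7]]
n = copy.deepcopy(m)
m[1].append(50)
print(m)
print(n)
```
[[9, 8], [2, 7, 7, 50]]
[[9, 8], [2, 7, 7]]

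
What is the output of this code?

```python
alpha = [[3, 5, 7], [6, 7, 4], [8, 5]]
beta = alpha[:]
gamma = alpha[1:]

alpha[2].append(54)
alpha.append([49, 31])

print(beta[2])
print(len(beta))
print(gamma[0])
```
[8, 5, 54]
3
[6, 7, 4]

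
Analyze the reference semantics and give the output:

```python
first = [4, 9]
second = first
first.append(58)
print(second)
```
[4, 9, 58]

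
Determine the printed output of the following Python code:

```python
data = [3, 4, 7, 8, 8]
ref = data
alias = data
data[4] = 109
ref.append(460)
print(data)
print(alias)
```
[3, 4, 7, 8, 109, 460]
[3, 4, 7, 8, 109, 460]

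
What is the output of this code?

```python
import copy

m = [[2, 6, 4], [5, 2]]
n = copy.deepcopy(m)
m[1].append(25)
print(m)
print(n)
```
[[2, 6, 4], [5, 2, 25]]
[[2, 6, 4], [5, 2]]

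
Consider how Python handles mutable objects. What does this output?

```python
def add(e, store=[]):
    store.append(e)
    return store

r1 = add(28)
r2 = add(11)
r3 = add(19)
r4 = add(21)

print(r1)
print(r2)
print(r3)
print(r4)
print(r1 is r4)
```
[28, 11, 19, 21]
[28, 11, 19, 21]
[28, 11, 19, 21]
[28, 11, 19, 21]
True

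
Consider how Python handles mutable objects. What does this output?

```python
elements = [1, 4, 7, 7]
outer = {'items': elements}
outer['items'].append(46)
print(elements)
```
[1, 4, 7, 7, 46]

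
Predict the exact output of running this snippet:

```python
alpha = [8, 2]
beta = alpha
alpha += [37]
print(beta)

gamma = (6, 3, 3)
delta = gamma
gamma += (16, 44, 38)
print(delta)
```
[8, 2, 37]
(6, 3, 3)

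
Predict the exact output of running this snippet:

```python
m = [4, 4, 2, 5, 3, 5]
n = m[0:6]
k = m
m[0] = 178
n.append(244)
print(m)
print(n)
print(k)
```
[178, 4, 2, 5, 3, 5]
[4, 4, 2, 5, 3, 5, 244]
[178, 4, 2, 5, 3, 5]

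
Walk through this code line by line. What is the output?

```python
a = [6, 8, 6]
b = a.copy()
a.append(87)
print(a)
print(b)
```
[6, 8, 6, 87]
[6, 8, 6]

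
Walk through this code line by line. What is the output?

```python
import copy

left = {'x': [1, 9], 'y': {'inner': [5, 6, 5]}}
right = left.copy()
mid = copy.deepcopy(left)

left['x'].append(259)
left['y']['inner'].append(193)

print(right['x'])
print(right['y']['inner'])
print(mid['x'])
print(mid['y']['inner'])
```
[1, 9, 259]
[5, 6, 5, 193]
[1, 9]
[5, 6, 5]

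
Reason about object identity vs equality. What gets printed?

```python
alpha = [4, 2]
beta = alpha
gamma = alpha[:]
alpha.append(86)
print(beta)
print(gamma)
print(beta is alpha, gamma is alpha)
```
[4, 2, 86]
[4, 2]
True False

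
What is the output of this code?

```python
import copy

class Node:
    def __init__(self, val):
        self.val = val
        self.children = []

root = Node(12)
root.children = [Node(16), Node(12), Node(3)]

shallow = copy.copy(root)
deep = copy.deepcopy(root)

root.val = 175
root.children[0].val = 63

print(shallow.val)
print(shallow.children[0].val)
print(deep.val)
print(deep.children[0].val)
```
12
63
12
16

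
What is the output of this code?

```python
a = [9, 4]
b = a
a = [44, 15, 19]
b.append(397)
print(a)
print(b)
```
[44, 15, 19]
[9, 4, 397]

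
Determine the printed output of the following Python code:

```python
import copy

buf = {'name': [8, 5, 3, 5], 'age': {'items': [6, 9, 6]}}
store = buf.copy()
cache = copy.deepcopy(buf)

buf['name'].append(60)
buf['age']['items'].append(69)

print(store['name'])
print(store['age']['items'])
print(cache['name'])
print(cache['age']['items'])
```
[8, 5, 3, 5, 60]
[6, 9, 6, 69]
[8, 5, 3, 5]
[6, 9, 6]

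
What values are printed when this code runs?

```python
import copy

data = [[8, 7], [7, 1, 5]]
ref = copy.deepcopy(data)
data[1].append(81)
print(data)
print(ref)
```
[[8, 7], [7, 1, 5, 81]]
[[8, 7], [7, 1, 5]]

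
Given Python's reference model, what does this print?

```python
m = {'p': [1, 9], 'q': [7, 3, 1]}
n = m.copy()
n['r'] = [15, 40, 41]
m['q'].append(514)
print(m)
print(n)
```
{'p': [1, 9], 'q': [7, 3, 1, 514]}
{'p': [1, 9], 'q': [7, 3, 1, 514], 'r': [15, 40, 41]}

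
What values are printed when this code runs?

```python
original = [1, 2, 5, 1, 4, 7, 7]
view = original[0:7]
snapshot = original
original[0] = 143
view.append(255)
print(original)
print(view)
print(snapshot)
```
[143, 2, 5, 1, 4, 7, 7]
[1, 2, 5, 1, 4, 7, 7, 255]
[143, 2, 5, 1, 4, 7, 7]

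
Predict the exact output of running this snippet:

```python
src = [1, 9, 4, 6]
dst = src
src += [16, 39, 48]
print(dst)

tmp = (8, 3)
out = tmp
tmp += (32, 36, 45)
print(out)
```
[1, 9, 4, 6, 16, 39, 48]
(8, 3)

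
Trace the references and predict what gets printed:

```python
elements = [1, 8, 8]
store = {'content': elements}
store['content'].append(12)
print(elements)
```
[1, 8, 8, 12]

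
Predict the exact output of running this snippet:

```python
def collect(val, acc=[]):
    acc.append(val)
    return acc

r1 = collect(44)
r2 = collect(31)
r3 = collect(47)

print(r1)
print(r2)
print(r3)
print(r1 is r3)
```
[44, 31, 47]
[44, 31, 47]
[44, 31, 47]
True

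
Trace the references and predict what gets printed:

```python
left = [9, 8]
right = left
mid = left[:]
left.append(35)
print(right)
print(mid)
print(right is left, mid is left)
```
[9, 8, 35]
[9, 8]
True False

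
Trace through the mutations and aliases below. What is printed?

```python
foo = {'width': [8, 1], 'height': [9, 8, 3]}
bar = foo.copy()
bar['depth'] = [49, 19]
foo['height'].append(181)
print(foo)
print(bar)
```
{'width': [8, 1], 'height': [9, 8, 3, 181]}
{'width': [8, 1], 'height': [9, 8, 3, 181], 'depth': [49, 19]}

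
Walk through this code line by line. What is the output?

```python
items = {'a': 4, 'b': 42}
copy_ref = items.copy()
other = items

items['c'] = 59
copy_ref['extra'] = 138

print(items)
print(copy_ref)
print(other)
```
{'a': 4, 'b': 42, 'c': 59}
{'a': 4, 'b': 42, 'extra': 138}
{'a': 4, 'b': 42, 'c': 59}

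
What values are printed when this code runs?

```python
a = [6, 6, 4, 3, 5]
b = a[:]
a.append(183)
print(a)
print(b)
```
[6, 6, 4, 3, 5, 183]
[6, 6, 4, 3, 5]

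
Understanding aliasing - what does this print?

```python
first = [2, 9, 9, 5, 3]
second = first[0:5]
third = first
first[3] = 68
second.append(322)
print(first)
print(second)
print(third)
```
[2, 9, 9, 68, 3]
[2, 9, 9, 5, 3, 322]
[2, 9, 9, 68, 3]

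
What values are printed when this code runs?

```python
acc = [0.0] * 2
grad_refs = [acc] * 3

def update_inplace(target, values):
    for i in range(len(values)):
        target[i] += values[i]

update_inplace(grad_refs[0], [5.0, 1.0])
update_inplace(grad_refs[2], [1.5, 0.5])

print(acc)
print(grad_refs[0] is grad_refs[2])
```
[6.5, 1.5]
True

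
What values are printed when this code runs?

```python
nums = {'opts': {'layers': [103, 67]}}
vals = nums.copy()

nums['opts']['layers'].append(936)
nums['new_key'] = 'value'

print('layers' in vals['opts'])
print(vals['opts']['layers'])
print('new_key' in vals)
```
True
[103, 67, 936]
False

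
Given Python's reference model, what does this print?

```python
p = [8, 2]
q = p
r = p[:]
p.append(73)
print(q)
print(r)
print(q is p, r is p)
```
[8, 2, 73]
[8, 2]
True False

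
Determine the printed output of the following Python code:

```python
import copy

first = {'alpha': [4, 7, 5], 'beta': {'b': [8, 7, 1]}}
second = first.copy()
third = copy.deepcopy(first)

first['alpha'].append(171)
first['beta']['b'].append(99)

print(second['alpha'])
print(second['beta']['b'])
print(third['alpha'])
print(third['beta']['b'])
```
[4, 7, 5, 171]
[8, 7, 1, 99]
[4, 7, 5]
[8, 7, 1]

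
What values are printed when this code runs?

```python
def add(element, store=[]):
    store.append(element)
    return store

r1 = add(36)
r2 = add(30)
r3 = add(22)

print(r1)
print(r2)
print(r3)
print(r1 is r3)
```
[36, 30, 22]
[36, 30, 22]
[36, 30, 22]
True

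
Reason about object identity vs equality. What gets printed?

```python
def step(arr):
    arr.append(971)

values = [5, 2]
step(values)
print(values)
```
[5, 2, 971]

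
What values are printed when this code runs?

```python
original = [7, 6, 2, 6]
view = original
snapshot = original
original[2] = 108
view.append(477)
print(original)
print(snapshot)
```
[7, 6, 108, 6, 477]
[7, 6, 108, 6, 477]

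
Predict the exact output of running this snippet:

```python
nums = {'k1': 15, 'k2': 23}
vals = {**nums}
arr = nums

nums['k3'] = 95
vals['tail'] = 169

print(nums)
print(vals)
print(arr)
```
{'k1': 15, 'k2': 23, 'k3': 95}
{'k1': 15, 'k2': 23, 'tail': 169}
{'k1': 15, 'k2': 23, 'k3': 95}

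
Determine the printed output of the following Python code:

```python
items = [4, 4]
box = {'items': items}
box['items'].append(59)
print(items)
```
[4, 4, 59]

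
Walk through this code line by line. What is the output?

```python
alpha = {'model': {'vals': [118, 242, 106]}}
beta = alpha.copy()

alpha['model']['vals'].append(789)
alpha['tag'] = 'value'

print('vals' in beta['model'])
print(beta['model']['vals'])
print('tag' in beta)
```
True
[118, 242, 106, 789]
False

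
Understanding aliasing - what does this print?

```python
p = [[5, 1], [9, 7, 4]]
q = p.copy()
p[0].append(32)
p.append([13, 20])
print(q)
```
[[5, 1, 32], [9, 7, 4]]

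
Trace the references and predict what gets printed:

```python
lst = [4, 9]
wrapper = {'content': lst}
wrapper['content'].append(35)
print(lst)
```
[4, 9, 35]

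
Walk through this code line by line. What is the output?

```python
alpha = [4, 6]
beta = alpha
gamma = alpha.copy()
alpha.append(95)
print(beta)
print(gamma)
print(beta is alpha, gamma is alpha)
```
[4, 6, 95]
[4, 6]
True False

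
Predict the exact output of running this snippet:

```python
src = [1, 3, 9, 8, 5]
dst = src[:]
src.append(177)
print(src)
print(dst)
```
[1, 3, 9, 8, 5, 177]
[1, 3, 9, 8, 5]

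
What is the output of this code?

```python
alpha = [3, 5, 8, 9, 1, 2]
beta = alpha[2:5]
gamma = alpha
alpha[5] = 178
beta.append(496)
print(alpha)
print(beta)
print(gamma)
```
[3, 5, 8, 9, 1, 178]
[8, 9, 1, 496]
[3, 5, 8, 9, 1, 178]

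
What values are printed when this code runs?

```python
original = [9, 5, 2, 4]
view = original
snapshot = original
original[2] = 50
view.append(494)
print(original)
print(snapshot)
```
[9, 5, 50, 4, 494]
[9, 5, 50, 4, 494]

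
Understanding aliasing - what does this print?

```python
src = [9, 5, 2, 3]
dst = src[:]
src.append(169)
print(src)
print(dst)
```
[9, 5, 2, 3, 169]
[9, 5, 2, 3]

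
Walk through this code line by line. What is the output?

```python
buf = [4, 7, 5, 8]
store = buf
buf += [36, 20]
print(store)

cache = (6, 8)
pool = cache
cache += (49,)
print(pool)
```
[4, 7, 5, 8, 36, 20]
(6, 8)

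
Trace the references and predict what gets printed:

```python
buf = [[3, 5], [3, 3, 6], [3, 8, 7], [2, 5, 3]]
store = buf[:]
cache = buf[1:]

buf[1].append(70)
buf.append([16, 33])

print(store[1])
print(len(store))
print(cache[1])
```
[3, 3, 6, 70]
4
[3, 8, 7]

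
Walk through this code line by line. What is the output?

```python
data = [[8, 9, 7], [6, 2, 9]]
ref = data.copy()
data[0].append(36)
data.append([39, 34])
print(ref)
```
[[8, 9, 7, 36], [6, 2, 9]]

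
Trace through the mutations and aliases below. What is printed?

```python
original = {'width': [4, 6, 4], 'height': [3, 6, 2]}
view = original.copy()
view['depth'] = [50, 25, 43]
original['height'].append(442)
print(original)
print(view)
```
{'width': [4, 6, 4], 'height': [3, 6, 2, 442]}
{'width': [4, 6, 4], 'height': [3, 6, 2, 442], 'depth': [50, 25, 43]}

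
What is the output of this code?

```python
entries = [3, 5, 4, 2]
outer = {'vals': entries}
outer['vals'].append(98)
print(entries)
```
[3, 5, 4, 2, 98]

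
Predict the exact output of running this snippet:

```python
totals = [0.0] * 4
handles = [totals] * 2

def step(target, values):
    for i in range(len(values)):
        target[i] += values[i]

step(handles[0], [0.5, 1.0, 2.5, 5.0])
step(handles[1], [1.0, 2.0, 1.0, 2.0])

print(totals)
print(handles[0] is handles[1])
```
[1.5, 3.0, 3.5, 7.0]
True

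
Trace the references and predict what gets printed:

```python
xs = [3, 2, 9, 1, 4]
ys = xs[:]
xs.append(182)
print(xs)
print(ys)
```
[3, 2, 9, 1, 4, 182]
[3, 2, 9, 1, 4]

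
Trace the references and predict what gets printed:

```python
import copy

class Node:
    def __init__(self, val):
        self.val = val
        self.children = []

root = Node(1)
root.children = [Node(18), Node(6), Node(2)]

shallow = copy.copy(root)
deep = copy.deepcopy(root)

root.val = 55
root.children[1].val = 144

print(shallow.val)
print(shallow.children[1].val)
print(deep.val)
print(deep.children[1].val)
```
1
144
1
6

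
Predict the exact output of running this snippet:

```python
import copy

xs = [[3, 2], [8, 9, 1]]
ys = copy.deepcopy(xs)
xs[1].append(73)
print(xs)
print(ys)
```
[[3, 2], [8, 9, 1, 73]]
[[3, 2], [8, 9, 1]]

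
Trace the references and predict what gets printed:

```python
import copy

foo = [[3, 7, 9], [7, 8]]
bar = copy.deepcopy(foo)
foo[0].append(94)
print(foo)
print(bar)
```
[[3, 7, 9, 94], [7, 8]]
[[3, 7, 9], [7, 8]]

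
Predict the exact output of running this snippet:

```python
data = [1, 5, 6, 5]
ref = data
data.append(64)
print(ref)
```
[1, 5, 6, 5, 64]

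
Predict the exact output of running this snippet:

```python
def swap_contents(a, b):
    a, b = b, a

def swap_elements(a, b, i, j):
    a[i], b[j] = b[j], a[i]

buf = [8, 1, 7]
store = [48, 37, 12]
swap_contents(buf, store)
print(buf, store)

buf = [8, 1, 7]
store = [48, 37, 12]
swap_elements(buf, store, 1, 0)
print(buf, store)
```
[8, 1, 7] [48, 37, 12]
[8, 48, 7] [1, 37, 12]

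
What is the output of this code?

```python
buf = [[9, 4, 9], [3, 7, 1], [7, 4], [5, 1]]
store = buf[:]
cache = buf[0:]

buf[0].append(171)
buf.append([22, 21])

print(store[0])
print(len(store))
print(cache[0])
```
[9, 4, 9, 171]
4
[9, 4, 9, 171]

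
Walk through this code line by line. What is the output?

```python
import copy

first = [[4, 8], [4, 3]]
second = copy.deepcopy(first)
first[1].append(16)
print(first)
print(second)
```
[[4, 8], [4, 3, 16]]
[[4, 8], [4, 3]]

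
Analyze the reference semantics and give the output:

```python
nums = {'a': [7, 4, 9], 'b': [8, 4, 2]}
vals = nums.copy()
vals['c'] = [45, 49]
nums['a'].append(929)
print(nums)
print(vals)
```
{'a': [7, 4, 9, 929], 'b': [8, 4, 2]}
{'a': [7, 4, 9, 929], 'b': [8, 4, 2], 'c': [45, 49]}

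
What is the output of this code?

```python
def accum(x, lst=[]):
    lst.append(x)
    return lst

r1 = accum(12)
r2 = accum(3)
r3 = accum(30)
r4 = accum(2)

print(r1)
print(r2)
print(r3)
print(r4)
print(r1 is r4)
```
[12, 3, 30, 2]
[12, 3, 30, 2]
[12, 3, 30, 2]
[12, 3, 30, 2]
True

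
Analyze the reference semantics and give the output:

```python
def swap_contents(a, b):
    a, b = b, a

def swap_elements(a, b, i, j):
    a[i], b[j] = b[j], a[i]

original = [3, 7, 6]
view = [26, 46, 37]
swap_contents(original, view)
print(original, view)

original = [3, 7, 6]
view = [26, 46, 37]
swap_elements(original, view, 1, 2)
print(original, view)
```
[3, 7, 6] [26, 46, 37]
[3, 37, 6] [26, 46, 7]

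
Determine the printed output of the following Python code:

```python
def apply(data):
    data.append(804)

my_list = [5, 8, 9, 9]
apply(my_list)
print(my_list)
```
[5, 8, 9, 9, 804]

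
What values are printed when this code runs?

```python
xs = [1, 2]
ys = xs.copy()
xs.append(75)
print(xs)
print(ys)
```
[1, 2, 75]
[1, 2]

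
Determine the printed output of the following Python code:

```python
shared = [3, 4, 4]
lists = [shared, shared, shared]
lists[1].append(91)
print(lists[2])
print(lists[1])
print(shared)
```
[3, 4, 4, 91]
[3, 4, 4, 91]
[3, 4, 4, 91]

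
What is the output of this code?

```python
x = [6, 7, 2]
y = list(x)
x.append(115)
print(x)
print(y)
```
[6, 7, 2, 115]
[6, 7, 2]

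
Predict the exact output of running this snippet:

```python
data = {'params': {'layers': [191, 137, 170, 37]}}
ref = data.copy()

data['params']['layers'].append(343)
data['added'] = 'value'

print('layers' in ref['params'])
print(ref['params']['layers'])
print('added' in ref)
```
True
[191, 137, 170, 37, 343]
False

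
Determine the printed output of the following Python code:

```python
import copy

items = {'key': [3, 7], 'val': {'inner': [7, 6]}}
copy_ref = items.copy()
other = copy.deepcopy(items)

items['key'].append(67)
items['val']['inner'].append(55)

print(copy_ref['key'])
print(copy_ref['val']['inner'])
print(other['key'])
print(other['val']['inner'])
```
[3, 7, 67]
[7, 6, 55]
[3, 7]
[7, 6]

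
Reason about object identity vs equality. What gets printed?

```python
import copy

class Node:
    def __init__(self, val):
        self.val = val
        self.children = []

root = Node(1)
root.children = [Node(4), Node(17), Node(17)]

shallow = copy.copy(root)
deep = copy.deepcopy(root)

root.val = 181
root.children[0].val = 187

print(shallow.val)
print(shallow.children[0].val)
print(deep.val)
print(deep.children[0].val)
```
1
187
1
4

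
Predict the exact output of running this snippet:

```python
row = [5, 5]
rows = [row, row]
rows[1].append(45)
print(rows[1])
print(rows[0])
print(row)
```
[5, 5, 45]
[5, 5, 45]
[5, 5, 45]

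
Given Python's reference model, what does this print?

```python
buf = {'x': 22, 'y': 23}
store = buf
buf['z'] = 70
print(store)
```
{'x': 22, 'y': 23, 'z': 70}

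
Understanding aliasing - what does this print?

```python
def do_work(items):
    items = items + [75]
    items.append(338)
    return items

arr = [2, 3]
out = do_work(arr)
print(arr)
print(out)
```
[2, 3]
[2, 3, 75, 338]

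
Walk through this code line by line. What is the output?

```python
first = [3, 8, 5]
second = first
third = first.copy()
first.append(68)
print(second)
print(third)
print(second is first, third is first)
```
[3, 8, 5, 68]
[3, 8, 5]
True False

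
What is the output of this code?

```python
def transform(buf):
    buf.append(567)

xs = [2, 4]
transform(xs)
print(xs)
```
[2, 4, 567]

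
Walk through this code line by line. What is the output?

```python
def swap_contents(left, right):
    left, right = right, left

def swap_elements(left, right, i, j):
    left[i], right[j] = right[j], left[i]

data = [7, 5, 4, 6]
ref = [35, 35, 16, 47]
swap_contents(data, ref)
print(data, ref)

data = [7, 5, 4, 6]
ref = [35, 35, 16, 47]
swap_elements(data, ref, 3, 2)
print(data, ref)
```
[7, 5, 4, 6] [35, 35, 16, 47]
[7, 5, 4, 16] [35, 35, 6, 47]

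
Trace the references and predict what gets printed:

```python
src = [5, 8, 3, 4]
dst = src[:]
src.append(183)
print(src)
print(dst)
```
[5, 8, 3, 4, 183]
[5, 8, 3, 4]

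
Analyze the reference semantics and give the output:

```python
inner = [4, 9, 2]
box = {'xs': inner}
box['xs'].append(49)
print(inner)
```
[4, 9, 2, 49]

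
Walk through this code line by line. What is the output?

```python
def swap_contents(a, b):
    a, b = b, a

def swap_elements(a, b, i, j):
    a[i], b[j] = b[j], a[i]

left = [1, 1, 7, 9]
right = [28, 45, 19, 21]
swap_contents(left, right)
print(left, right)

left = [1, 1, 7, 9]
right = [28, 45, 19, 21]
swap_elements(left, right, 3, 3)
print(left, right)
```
[1, 1, 7, 9] [28, 45, 19, 21]
[1, 1, 7, 21] [28, 45, 19, 9]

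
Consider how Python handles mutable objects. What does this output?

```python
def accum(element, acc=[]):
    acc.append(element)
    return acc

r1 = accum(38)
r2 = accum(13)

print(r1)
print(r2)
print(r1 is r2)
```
[38, 13]
[38, 13]
True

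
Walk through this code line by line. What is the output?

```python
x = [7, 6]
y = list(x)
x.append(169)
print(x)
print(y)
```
[7, 6, 169]
[7, 6]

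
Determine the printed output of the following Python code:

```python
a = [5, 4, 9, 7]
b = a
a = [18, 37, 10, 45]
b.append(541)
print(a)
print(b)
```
[18, 37, 10, 45]
[5, 4, 9, 7, 541]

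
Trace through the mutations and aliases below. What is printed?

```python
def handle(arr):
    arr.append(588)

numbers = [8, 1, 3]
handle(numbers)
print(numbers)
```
[8, 1, 3, 588]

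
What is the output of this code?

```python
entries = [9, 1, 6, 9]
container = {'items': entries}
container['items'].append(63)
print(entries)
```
[9, 1, 6, 9, 63]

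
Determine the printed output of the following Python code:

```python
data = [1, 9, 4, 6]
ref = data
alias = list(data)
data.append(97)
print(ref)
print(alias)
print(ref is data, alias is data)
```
[1, 9, 4, 6, 97]
[1, 9, 4, 6]
True False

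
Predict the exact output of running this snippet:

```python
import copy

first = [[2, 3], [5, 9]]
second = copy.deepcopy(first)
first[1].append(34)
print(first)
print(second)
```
[[2, 3], [5, 9, 34]]
[[2, 3], [5, 9]]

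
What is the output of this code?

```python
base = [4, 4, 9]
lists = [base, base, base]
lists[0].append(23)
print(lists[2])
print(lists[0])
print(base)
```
[4, 4, 9, 23]
[4, 4, 9, 23]
[4, 4, 9, 23]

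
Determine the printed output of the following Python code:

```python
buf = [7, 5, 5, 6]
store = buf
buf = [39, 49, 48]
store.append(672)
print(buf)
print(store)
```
[39, 49, 48]
[7, 5, 5, 6, 672]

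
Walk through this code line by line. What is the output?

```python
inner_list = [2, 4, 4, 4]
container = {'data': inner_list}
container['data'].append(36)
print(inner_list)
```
[2, 4, 4, 4, 36]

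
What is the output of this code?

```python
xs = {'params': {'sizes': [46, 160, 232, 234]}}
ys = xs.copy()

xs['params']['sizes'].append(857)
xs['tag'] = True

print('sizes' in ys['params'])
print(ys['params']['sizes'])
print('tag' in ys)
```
True
[46, 160, 232, 234, 857]
False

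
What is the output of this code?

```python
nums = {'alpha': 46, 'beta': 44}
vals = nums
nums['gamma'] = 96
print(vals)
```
{'alpha': 46, 'beta': 44, 'gamma': 96}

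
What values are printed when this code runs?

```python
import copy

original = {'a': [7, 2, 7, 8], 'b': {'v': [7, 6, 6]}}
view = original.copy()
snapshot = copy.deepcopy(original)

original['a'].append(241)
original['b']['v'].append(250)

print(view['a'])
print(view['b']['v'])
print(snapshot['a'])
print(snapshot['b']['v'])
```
[7, 2, 7, 8, 241]
[7, 6, 6, 250]
[7, 2, 7, 8]
[7, 6, 6]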